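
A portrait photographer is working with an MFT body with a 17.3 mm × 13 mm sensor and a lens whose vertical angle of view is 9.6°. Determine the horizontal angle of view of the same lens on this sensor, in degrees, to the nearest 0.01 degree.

12.75°

From the vertical AOV: f = 13 / (2·tan(4.8°)) = 13 / 0.16794 ≈ 77.4064 mm.
Horizontal AOV = 2·arctan(17.3 / (2 × 77.4064)) = 2·arctan(0.11175) ≈ 12.7524°.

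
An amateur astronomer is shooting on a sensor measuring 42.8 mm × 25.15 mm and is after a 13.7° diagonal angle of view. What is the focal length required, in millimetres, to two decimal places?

206.62 mm

Sensor diagonal = √(42.8² + 25.15²) = √2464.3625 ≈ 49.6423 mm.
From α = 2·arctan(d/2f) we get f = d / (2·tan(α/2)).
With d = 49.6423 mm and α/2 = 6.85°, tan(α/2) ≈ 0.12013, so f ≈ 49.6423 / 0.24026 ≈ 206.6228 mm.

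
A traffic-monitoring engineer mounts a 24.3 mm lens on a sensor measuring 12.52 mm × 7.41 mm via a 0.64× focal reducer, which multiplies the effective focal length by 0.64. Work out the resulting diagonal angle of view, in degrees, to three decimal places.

Effective focal length f = 24.3 × 0.64 = 15.552 mm.
Sensor diagonal = √(12.52² + 7.41²) = √211.6585 ≈ 14.5485 mm.
α = 2·arctan(14.548 / (2 × 15.552)) = 2·arctan(0.46774) ≈ 50.1345°.

50.134°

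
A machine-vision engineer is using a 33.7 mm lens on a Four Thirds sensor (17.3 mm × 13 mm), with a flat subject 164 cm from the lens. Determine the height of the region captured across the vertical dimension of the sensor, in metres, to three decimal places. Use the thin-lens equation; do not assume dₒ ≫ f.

dₒ: 164 cm = 1640 mm.
Similar triangles through the lens centre give W/dₒ = h/dᵢ; with 1/f = 1/dₒ + 1/dᵢ this gives W = h·(dₒ − f)/f.
W = 13 mm × (1640 − 33.7) / 33.7 = 13 × 47.6647 ≈ 619.641 mm = 0.619641 m.

0.620 m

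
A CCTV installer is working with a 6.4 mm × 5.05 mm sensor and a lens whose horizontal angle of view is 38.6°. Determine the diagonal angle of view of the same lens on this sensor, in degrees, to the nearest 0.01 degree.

From the horizontal AOV: f = 6.4 / (2·tan(19.3°)) = 6.4 / 0.70039 ≈ 9.1378 mm.
Sensor diagonal = √(6.4² + 5.05²) = √66.4625 ≈ 8.1525 mm.
Diagonal AOV = 2·arctan(8.1525 / (2 × 9.1378)) = 2·arctan(0.44609) ≈ 48.0819°.

48.08°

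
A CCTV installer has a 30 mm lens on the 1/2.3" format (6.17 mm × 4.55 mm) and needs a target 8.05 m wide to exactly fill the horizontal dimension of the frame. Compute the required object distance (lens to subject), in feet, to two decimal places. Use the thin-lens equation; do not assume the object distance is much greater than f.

128.51 ft

W: 8.05 m = 8050 mm.
Magnification m = w/W = dᵢ/dₒ; combined with 1/f = 1/dₒ + 1/dᵢ this gives dₒ = f·(1 + W/w).
dₒ = 30 mm × (1 + 8050/6.17) = 30 × 1305.7002 ≈ 39171.005 mm = 39171.005/304.8 ft = 128.514 ft.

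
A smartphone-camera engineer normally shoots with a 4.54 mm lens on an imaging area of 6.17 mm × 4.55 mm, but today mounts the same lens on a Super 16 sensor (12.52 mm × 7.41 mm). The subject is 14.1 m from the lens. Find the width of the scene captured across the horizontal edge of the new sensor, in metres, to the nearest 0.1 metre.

The focal length stays 4.54 mm; the relevant sensor dimension is now w = 12.52 mm. Object distance dₒ = 14.1 m = 14100 mm.
Thin-lens field width W = w·(dₒ − f)/f = 12.52 × (14100 − 4.54)/4.54 ≈ 38871.180 mm = 38.8712 m.

38.9 m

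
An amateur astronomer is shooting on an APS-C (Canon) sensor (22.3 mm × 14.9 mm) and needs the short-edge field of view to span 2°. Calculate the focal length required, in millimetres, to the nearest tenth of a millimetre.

From α = 2·arctan(h/2f) we get f = h / (2·tan(α/2)).
With h = 14.9 mm and α/2 = 1°, tan(α/2) ≈ 0.01746, so f ≈ 14.9 / 0.03491 ≈ 426.8102 mm.

426.8 mm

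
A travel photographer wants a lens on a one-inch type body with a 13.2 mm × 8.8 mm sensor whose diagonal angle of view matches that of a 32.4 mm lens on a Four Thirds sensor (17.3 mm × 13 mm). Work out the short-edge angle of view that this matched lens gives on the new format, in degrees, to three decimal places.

Sensor diagonal = √(17.3² + 13²) = √468.2900 ≈ 21.6400 mm.
Sensor diagonal = √(13.2² + 8.8²) = √251.6800 ≈ 15.8644 mm.
Equal diagonal AOV ⇒ f₂ = f₁ · 15.8644/21.6400 = 32.4 × 0.73311 ≈ 23.7526 mm.
Short-edge AOV on the new format = 2·arctan(8.8 / (2 × 23.7526)) = 2·arctan(0.18524) ≈ 20.9893°.

20.989°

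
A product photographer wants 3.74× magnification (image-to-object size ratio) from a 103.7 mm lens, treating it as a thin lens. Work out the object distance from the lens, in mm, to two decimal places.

With m = dᵢ/dₒ and 1/f = 1/dₒ + 1/dᵢ, substituting dᵢ = m·dₒ gives 1/f = (1 + 1/m)/dₒ, hence dₒ = f·(1 + 1/m).
dₒ = 103.7 × (1 + 1/3.74) = 103.7 × 1.26738 ≈ 131.427 mm.

131.43 mm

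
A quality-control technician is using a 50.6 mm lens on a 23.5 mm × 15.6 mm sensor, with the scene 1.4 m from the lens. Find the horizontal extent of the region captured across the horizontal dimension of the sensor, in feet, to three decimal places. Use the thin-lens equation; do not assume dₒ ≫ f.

2.056 ft

dₒ: 1.4 m = 1400 mm.
Similar triangles through the lens centre give W/dₒ = w/dᵢ; with 1/f = 1/dₒ + 1/dᵢ this gives W = w·(dₒ − f)/f.
W = 23.5 mm × (1400 − 50.6) / 50.6 = 23.5 × 26.6680 ≈ 626.698 mm = 626.698/304.8 ft = 2.05609 ft.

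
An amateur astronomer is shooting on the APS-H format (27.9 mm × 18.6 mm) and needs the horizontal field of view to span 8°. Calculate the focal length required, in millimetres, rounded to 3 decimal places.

199.494 mm

From α = 2·arctan(w/2f) we get f = w / (2·tan(α/2)).
With w = 27.9 mm and α/2 = 4°, tan(α/2) ≈ 0.06993, so f ≈ 27.9 / 0.13985 ≈ 199.4943 mm.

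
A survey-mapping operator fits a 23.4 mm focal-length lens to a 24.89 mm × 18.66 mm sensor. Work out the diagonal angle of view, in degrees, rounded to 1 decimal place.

67.2°

Sensor diagonal = √(24.89² + 18.66²) = √967.7077 ≈ 31.1080 mm.
Angle of view α = 2·arctan(d/2f) with d = 31.1080 mm and f = 23.4 mm.
d/2f = 0.66470; arctan(0.66470) ≈ 33.6120°, so α ≈ 67.2240°.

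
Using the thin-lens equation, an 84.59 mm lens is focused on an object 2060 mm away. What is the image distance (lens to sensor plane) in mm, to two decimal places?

88.21 mm

1/dᵢ = 1/f − 1/dₒ = 1/84.59 − 1/2060 = 0.0113363 mm⁻¹.
dᵢ = 1/0.0113363 ≈ 88.2123 mm.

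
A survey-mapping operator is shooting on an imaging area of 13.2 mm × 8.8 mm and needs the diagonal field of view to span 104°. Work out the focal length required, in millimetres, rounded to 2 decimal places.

Sensor diagonal = √(13.2² + 8.8²) = √251.6800 ≈ 15.8644 mm.
From α = 2·arctan(d/2f) we get f = d / (2·tan(α/2)).
With d = 15.8644 mm and α/2 = 52°, tan(α/2) ≈ 1.27994, so f ≈ 15.8644 / 2.55988 ≈ 6.1973 mm.

6.20 mm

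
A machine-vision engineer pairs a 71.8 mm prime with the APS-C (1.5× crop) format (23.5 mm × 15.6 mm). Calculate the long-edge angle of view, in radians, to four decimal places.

0.3244 rad

Angle of view α = 2·arctan(w/2f) with w = 23.5 mm and f = 71.8 mm.
w/2f = 0.16365; arctan(0.16365) ≈ 0.1622 rad, so α ≈ 0.3244 rad.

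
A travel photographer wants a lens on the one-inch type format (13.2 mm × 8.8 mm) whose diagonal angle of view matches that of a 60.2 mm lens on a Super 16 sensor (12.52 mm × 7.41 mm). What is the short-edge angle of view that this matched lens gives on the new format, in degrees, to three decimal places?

Sensor diagonal = √(12.52² + 7.41²) = √211.6585 ≈ 14.5485 mm.
Sensor diagonal = √(13.2² + 8.8²) = √251.6800 ≈ 15.8644 mm.
Equal diagonal AOV ⇒ f₂ = f₁ · 15.8644/14.5485 = 60.2 × 1.09045 ≈ 65.6452 mm.
Short-edge AOV on the new format = 2·arctan(8.8 / (2 × 65.6452)) = 2·arctan(0.06703) ≈ 7.6693°.

7.669°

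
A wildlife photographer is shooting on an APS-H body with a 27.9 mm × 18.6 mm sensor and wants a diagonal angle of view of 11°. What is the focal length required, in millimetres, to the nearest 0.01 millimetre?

Sensor diagonal = √(27.9² + 18.6²) = √1124.3700 ≈ 33.5316 mm.
From α = 2·arctan(d/2f) we get f = d / (2·tan(α/2)).
With d = 33.5316 mm and α/2 = 5.5°, tan(α/2) ≈ 0.09629, so f ≈ 33.5316 / 0.19258 ≈ 174.1196 mm.

174.12 mm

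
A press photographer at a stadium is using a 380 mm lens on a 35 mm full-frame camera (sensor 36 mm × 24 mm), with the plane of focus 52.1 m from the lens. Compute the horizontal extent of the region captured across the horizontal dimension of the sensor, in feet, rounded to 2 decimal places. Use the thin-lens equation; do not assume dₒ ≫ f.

16.08 ft

dₒ: 52.1 m = 52100 mm.
Similar triangles through the lens centre give W/dₒ = w/dᵢ; with 1/f = 1/dₒ + 1/dᵢ this gives W = w·(dₒ − f)/f.
W = 36 mm × (52100 − 380) / 380 = 36 × 136.1053 ≈ 4899.789 mm = 4899.789/304.8 ft = 16.0754 ft.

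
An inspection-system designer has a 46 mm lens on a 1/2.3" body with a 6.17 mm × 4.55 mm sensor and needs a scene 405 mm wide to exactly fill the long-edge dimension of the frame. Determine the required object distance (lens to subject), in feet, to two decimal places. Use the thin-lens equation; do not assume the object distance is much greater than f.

10.06 ft

Magnification m = w/W = dᵢ/dₒ; combined with 1/f = 1/dₒ + 1/dᵢ this gives dₒ = f·(1 + W/w).
dₒ = 46 mm × (1 + 405/6.17) = 46 × 66.6402 ≈ 3065.449 mm = 3065.449/304.8 ft = 10.0572 ft.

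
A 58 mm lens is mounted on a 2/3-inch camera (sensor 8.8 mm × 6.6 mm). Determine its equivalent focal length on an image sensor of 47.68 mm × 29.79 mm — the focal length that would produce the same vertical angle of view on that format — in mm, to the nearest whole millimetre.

Equal angle of view means equal height/f ratio, so f₂ = f₁ · (height₂/height₁) = 58 × 29.79/6.6.
f₂ = 58 × 4.51364 ≈ 261.791 mm.

262 mm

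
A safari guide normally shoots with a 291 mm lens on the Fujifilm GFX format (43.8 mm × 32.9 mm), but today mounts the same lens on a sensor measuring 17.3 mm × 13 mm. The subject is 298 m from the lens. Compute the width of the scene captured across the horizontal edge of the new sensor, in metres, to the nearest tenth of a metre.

The focal length stays 291 mm; the relevant sensor dimension is now w = 17.3 mm. Object distance dₒ = 298 m = 298000 mm.
Thin-lens field width W = w·(dₒ − f)/f = 17.3 × (298000 − 291)/291 ≈ 17698.851 mm = 17.6989 m.

17.7 m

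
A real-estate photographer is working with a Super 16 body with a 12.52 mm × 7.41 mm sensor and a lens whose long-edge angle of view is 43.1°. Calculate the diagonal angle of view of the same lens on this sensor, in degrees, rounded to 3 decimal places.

49.301°

From the long-edge AOV: f = 12.52 / (2·tan(21.55°)) = 12.52 / 0.78984 ≈ 15.8514 mm.
Sensor diagonal = √(12.52² + 7.41²) = √211.6585 ≈ 14.5485 mm.
Diagonal AOV = 2·arctan(14.5485 / (2 × 15.8514)) = 2·arctan(0.45890) ≈ 49.3011°.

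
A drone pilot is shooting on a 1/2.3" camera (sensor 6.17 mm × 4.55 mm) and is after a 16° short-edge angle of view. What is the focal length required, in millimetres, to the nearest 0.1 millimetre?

From α = 2·arctan(h/2f) we get f = h / (2·tan(α/2)).
With h = 4.55 mm and α/2 = 8°, tan(α/2) ≈ 0.14054, so f ≈ 4.55 / 0.28108 ≈ 16.1875 mm.

16.2 mm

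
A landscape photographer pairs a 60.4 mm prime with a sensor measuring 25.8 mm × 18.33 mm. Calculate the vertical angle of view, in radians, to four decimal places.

Angle of view α = 2·arctan(h/2f) with h = 18.33 mm and f = 60.4 mm.
h/2f = 0.15174; arctan(0.15174) ≈ 0.1506 rad, so α ≈ 0.3012 rad.

0.3012 rad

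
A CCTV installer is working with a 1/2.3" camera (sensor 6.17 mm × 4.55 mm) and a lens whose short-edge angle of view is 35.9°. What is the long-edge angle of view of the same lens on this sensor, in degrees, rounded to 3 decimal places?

From the short-edge AOV: f = 4.55 / (2·tan(17.95°)) = 4.55 / 0.64791 ≈ 7.0226 mm.
Long-edge AOV = 2·arctan(6.17 / (2 × 7.0226)) = 2·arctan(0.43930) ≈ 47.4315°.

47.432°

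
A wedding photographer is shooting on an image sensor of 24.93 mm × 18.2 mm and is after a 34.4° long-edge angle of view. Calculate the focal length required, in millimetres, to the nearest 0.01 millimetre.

From α = 2·arctan(w/2f) we get f = w / (2·tan(α/2)).
With w = 24.93 mm and α/2 = 17.2°, tan(α/2) ≈ 0.30955, so f ≈ 24.93 / 0.61910 ≈ 40.2679 mm.

40.27 mm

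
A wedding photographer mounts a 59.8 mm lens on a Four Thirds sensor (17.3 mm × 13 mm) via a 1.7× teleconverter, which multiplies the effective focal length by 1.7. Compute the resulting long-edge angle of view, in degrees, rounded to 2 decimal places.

Effective focal length f = 59.8 × 1.7 = 101.66 mm.
α = 2·arctan(17.3 / (2 × 101.66)) = 2·arctan(0.08509) ≈ 9.7269°.

9.73°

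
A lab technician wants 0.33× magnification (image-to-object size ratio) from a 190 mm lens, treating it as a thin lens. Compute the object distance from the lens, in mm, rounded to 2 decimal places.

With m = dᵢ/dₒ and 1/f = 1/dₒ + 1/dᵢ, substituting dᵢ = m·dₒ gives 1/f = (1 + 1/m)/dₒ, hence dₒ = f·(1 + 1/m).
dₒ = 190 × (1 + 1/0.33) = 190 × 4.03030 ≈ 765.758 mm.

765.76 mm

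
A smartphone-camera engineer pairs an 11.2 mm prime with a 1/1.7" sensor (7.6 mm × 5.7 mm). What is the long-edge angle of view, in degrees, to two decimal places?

Angle of view α = 2·arctan(w/2f) with w = 7.6 mm and f = 11.2 mm.
w/2f = 0.33929; arctan(0.33929) ≈ 18.7413°, so α ≈ 37.4827°.

37.48°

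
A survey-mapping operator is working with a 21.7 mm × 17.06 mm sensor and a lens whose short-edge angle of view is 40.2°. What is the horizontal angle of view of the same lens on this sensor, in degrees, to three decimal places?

49.922°

From the short-edge AOV: f = 17.06 / (2·tan(20.1°)) = 17.06 / 0.73190 ≈ 23.3093 mm.
Horizontal AOV = 2·arctan(21.7 / (2 × 23.3093)) = 2·arctan(0.46548) ≈ 49.9220°.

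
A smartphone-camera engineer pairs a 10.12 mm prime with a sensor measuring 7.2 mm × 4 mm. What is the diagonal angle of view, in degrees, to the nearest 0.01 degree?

44.29°

Sensor diagonal = √(7.2² + 4²) = √67.8400 ≈ 8.2365 mm.
Angle of view α = 2·arctan(d/2f) with d = 8.2365 mm and f = 10.12 mm.
d/2f = 0.40694; arctan(0.40694) ≈ 22.1435°, so α ≈ 44.2869°.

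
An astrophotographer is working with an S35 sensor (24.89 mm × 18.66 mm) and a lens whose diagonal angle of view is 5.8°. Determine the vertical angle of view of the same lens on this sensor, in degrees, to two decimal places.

3.48°

Sensor diagonal = √(24.89² + 18.66²) = √967.7077 ≈ 31.1080 mm.
From the diagonal AOV: f = 31.1080 / (2·tan(2.9°)) = 31.1080 / 0.10132 ≈ 307.0405 mm.
Vertical AOV = 2·arctan(18.66 / (2 × 307.0405)) = 2·arctan(0.03039) ≈ 3.4810°.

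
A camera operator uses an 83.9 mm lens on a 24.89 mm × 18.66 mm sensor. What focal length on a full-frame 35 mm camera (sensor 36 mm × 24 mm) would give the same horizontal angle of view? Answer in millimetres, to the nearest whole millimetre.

121 mm

Equal angle of view means equal width/f ratio, so f₂ = f₁ · (width₂/width₁) = 83.9 × 36/24.89.
f₂ = 83.9 × 1.44636 ≈ 121.350 mm.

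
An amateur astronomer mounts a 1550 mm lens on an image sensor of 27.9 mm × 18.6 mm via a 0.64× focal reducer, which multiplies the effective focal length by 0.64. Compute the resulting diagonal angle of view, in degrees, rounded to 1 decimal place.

1.9°

Effective focal length f = 1550 × 0.64 = 992 mm.
Sensor diagonal = √(27.9² + 18.6²) = √1124.3700 ≈ 33.5316 mm.
α = 2·arctan(33.532 / (2 × 992)) = 2·arctan(0.01690) ≈ 1.9365°.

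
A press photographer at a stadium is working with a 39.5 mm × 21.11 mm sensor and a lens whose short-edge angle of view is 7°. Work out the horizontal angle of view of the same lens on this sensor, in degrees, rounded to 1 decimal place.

From the short-edge AOV: f = 21.11 / (2·tan(3.5°)) = 21.11 / 0.12233 ≈ 172.5727 mm.
Horizontal AOV = 2·arctan(39.5 / (2 × 172.5727)) = 2·arctan(0.11444) ≈ 13.0576°.

13.1°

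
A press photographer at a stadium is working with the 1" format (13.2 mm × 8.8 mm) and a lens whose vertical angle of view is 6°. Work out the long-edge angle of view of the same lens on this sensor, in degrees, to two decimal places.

8.99°

From the vertical AOV: f = 8.8 / (2·tan(3°)) = 8.8 / 0.10482 ≈ 83.9570 mm.
Long-edge AOV = 2·arctan(13.2 / (2 × 83.9570)) = 2·arctan(0.07861) ≈ 8.9897°.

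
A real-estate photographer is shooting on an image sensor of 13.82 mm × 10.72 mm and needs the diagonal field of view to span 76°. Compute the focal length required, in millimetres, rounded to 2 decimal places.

Sensor diagonal = √(13.82² + 10.72²) = √305.9108 ≈ 17.4903 mm.
From α = 2·arctan(d/2f) we get f = d / (2·tan(α/2)).
With d = 17.4903 mm and α/2 = 38°, tan(α/2) ≈ 0.78129, so f ≈ 17.4903 / 1.56257 ≈ 11.1933 mm.

11.19 mm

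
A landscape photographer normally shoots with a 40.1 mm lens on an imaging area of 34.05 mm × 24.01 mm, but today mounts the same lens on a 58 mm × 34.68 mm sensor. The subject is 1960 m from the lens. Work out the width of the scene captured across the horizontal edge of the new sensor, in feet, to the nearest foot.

9301 ft

The focal length stays 40.1 mm; the relevant sensor dimension is now w = 58 mm. Object distance dₒ = 1960 m = 1.96e+06 mm.
Thin-lens field width W = w·(dₒ − f)/f = 58 × (1.96e+06 − 40.1)/40.1 ≈ 2834854.718 mm = 2834854.718/304.8 ft = 9300.7 ft.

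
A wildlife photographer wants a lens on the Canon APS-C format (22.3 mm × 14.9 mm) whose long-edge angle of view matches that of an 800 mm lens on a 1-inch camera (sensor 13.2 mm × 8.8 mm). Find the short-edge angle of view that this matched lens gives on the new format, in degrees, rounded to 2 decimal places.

0.63°

Equal long-edge AOV ⇒ f₂ = f₁ · 22.3/13.2 = 800 × 1.68939 ≈ 1351.5152 mm.
Short-edge AOV on the new format = 2·arctan(14.9 / (2 × 1351.5152)) = 2·arctan(0.00551) ≈ 0.6317°.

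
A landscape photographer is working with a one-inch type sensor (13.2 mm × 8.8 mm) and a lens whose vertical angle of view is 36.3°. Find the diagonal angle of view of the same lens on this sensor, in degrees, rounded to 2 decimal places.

61.16°

From the vertical AOV: f = 8.8 / (2·tan(18.15°)) = 8.8 / 0.65563 ≈ 13.4221 mm.
Sensor diagonal = √(13.2² + 8.8²) = √251.6800 ≈ 15.8644 mm.
Diagonal AOV = 2·arctan(15.8644 / (2 × 13.4221)) = 2·arctan(0.59098) ≈ 61.1644°.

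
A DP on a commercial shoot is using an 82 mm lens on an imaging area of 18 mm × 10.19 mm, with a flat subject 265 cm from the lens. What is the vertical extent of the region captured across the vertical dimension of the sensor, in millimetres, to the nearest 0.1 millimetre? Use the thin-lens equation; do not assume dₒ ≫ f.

dₒ: 265 cm = 2650 mm.
Similar triangles through the lens centre give W/dₒ = h/dᵢ; with 1/f = 1/dₒ + 1/dᵢ this gives W = h·(dₒ − f)/f.
W = 10.19 mm × (2650 − 82) / 82 = 10.19 × 31.3171 ≈ 319.121 mm.

319.1 mm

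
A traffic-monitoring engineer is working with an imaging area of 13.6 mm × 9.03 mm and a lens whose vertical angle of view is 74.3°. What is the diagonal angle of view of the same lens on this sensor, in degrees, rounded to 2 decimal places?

107.74°

From the vertical AOV: f = 9.03 / (2·tan(37.15°)) = 9.03 / 1.51533 ≈ 5.9591 mm.
Sensor diagonal = √(13.6² + 9.03²) = √266.5009 ≈ 16.3249 mm.
Diagonal AOV = 2·arctan(16.3249 / (2 × 5.9591)) = 2·arctan(1.36975) ≈ 107.7364°.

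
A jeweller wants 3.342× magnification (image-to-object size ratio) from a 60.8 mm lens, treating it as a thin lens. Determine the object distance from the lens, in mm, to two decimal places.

With m = dᵢ/dₒ and 1/f = 1/dₒ + 1/dᵢ, substituting dᵢ = m·dₒ gives 1/f = (1 + 1/m)/dₒ, hence dₒ = f·(1 + 1/m).
dₒ = 60.8 × (1 + 1/3.342) = 60.8 × 1.29922 ≈ 78.993 mm.

78.99 mm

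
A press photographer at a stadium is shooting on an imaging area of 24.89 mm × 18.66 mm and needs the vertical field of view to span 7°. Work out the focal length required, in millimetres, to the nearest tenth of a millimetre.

152.5 mm

From α = 2·arctan(h/2f) we get f = h / (2·tan(α/2)).
With h = 18.66 mm and α/2 = 3.5°, tan(α/2) ≈ 0.06116, so f ≈ 18.66 / 0.12233 ≈ 152.5442 mm.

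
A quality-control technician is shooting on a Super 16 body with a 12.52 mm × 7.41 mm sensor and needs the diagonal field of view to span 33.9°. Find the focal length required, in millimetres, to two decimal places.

23.87 mm

Sensor diagonal = √(12.52² + 7.41²) = √211.6585 ≈ 14.5485 mm.
From α = 2·arctan(d/2f) we get f = d / (2·tan(α/2)).
With d = 14.5485 mm and α/2 = 16.95°, tan(α/2) ≈ 0.30478, so f ≈ 14.5485 / 0.60955 ≈ 23.8675 mm.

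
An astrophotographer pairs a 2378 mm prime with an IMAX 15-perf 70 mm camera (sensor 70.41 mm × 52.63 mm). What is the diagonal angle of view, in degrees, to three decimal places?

2.118°

Sensor diagonal = √(70.41² + 52.63²) = √7727.4850 ≈ 87.9061 mm.
Angle of view α = 2·arctan(d/2f) with d = 87.9061 mm and f = 2378 mm.
d/2f = 0.01848; arctan(0.01848) ≈ 1.0589°, so α ≈ 2.1178°.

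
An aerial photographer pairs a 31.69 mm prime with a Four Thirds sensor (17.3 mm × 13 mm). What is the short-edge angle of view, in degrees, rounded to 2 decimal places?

23.18°

Angle of view α = 2·arctan(h/2f) with h = 13 mm and f = 31.69 mm.
h/2f = 0.20511; arctan(0.20511) ≈ 11.5913°, so α ≈ 23.1826°.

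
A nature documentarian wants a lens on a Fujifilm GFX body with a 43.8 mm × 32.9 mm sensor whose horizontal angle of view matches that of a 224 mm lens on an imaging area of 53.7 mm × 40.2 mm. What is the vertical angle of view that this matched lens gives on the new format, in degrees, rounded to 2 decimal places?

Equal horizontal AOV ⇒ f₂ = f₁ · 43.8/53.7 = 224 × 0.81564 ≈ 182.7039 mm.
Vertical AOV on the new format = 2·arctan(32.9 / (2 × 182.7039)) = 2·arctan(0.09004) ≈ 10.2897°.

10.29°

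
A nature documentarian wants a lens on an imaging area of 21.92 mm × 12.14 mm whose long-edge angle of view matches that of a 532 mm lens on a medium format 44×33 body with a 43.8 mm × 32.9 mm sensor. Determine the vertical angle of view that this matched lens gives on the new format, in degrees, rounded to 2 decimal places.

2.61°

Equal long-edge AOV ⇒ f₂ = f₁ · 21.92/43.8 = 532 × 0.50046 ≈ 266.2429 mm.
Vertical AOV on the new format = 2·arctan(12.14 / (2 × 266.2429)) = 2·arctan(0.02280) ≈ 2.6121°.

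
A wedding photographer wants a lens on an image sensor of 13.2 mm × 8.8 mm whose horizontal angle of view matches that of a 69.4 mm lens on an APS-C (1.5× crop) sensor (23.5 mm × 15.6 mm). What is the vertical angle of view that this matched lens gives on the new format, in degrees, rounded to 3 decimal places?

12.880°

Equal horizontal AOV ⇒ f₂ = f₁ · 13.2/23.5 = 69.4 × 0.56170 ≈ 38.9821 mm.
Vertical AOV on the new format = 2·arctan(8.8 / (2 × 38.9821)) = 2·arctan(0.11287) ≈ 12.8797°.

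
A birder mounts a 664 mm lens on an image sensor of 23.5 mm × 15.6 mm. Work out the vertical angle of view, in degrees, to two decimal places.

Angle of view α = 2·arctan(h/2f) with h = 15.6 mm and f = 664 mm.
h/2f = 0.01175; arctan(0.01175) ≈ 0.6730°, so α ≈ 1.3460°.

1.35°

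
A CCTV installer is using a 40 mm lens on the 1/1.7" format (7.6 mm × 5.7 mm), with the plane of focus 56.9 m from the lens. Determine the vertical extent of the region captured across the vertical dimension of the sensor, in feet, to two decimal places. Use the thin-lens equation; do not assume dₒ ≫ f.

26.58 ft

dₒ: 56.9 m = 56900 mm.
Similar triangles through the lens centre give W/dₒ = h/dᵢ; with 1/f = 1/dₒ + 1/dᵢ this gives W = h·(dₒ − f)/f.
W = 5.7 mm × (56900 − 40) / 40 = 5.7 × 1421.5000 ≈ 8102.550 mm = 8102.550/304.8 ft = 26.5832 ft.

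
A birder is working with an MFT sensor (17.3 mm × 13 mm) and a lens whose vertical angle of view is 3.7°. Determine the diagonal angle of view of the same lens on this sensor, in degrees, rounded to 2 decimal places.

From the vertical AOV: f = 13 / (2·tan(1.85°)) = 13 / 0.06460 ≈ 201.2395 mm.
Sensor diagonal = √(17.3² + 13²) = √468.2900 ≈ 21.6400 mm.
Diagonal AOV = 2·arctan(21.6400 / (2 × 201.2395)) = 2·arctan(0.05377) ≈ 6.1553°.

6.16°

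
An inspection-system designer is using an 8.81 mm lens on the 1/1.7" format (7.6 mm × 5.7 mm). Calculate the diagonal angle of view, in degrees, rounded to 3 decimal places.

Sensor diagonal = √(7.6² + 5.7²) = √90.2500 ≈ 9.5000 mm.
Angle of view α = 2·arctan(d/2f) with d = 9.5000 mm and f = 8.81 mm.
d/2f = 0.53916; arctan(0.53916) ≈ 28.3318°, so α ≈ 56.6635°.

56.664°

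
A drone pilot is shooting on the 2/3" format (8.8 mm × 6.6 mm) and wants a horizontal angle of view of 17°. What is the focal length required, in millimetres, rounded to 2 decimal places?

From α = 2·arctan(w/2f) we get f = w / (2·tan(α/2)).
With w = 8.8 mm and α/2 = 8.5°, tan(α/2) ≈ 0.14945, so f ≈ 8.8 / 0.29890 ≈ 29.4411 mm.

29.44 mm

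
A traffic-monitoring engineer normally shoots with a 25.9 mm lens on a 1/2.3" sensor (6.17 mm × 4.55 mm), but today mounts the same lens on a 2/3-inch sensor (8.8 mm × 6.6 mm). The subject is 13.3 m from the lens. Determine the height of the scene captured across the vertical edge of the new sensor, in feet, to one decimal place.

The focal length stays 25.9 mm; the relevant sensor dimension is now h = 6.6 mm. Object distance dₒ = 13.3 m = 13300 mm.
Thin-lens field height W = h·(dₒ − f)/f = 6.6 × (13300 − 25.9)/25.9 ≈ 3382.589 mm = 3382.589/304.8 ft = 11.0977 ft.

11.1 ft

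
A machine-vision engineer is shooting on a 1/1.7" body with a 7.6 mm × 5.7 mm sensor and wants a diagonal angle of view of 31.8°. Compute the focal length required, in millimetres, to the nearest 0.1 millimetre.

16.7 mm

Sensor diagonal = √(7.6² + 5.7²) = √90.2500 ≈ 9.5000 mm.
From α = 2·arctan(d/2f) we get f = d / (2·tan(α/2)).
With d = 9.5000 mm and α/2 = 15.9°, tan(α/2) ≈ 0.28486, so f ≈ 9.5000 / 0.56971 ≈ 16.6750 mm.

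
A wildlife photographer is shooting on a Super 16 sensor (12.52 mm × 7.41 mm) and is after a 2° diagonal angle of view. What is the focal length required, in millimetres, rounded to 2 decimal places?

416.74 mm

Sensor diagonal = √(12.52² + 7.41²) = √211.6585 ≈ 14.5485 mm.
From α = 2·arctan(d/2f) we get f = d / (2·tan(α/2)).
With d = 14.5485 mm and α/2 = 1°, tan(α/2) ≈ 0.01746, so f ≈ 14.5485 / 0.03491 ≈ 416.7412 mm.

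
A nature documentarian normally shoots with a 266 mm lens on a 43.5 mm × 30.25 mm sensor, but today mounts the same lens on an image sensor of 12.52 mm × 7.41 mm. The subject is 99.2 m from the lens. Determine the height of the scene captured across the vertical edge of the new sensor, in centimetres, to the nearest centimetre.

276 cm

The focal length stays 266 mm; the relevant sensor dimension is now h = 7.41 mm. Object distance dₒ = 99.2 m = 99200 mm.
Thin-lens field height W = h·(dₒ − f)/f = 7.41 × (99200 − 266)/266 ≈ 2756.019 mm = 275.602 cm.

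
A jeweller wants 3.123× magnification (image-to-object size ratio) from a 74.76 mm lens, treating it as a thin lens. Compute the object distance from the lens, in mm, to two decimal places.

With m = dᵢ/dₒ and 1/f = 1/dₒ + 1/dᵢ, substituting dᵢ = m·dₒ gives 1/f = (1 + 1/m)/dₒ, hence dₒ = f·(1 + 1/m).
dₒ = 74.76 × (1 + 1/3.123) = 74.76 × 1.32020 ≈ 98.699 mm.

98.70 mm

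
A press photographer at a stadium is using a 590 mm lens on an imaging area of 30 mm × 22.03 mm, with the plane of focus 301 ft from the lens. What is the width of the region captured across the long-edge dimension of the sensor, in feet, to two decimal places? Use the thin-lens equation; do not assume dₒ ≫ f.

dₒ: 301 ft × 304.8 mm/ft = 91744.80 mm.
Similar triangles through the lens centre give W/dₒ = w/dᵢ; with 1/f = 1/dₒ + 1/dᵢ this gives W = w·(dₒ − f)/f.
W = 30 mm × (91744.8 − 590) / 590 = 30 × 154.4997 ≈ 4634.990 mm = 4634.990/304.8 ft = 15.2067 ft.

15.21 ft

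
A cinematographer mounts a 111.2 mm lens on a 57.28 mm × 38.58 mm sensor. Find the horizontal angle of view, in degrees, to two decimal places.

28.89°

Angle of view α = 2·arctan(w/2f) with w = 57.28 mm and f = 111.2 mm.
w/2f = 0.25755; arctan(0.25755) ≈ 14.4429°, so α ≈ 28.8857°.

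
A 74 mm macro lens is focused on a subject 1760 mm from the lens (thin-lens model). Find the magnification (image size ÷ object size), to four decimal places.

0.0439×

Thin lens: 1/f = 1/dₒ + 1/dᵢ → 1/dᵢ = 1/74 − 1/1760 = 0.0129453 mm⁻¹, so dᵢ ≈ 77.2479 mm.
Magnification m = dᵢ/dₒ = 77.2479/1760 ≈ 0.04389.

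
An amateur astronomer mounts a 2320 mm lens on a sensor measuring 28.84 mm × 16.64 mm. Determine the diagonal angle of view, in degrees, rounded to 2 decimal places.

0.82°

Sensor diagonal = √(28.84² + 16.64²) = √1108.6352 ≈ 33.2962 mm.
Angle of view α = 2·arctan(d/2f) with d = 33.2962 mm and f = 2320 mm.
d/2f = 0.00718; arctan(0.00718) ≈ 0.4111°, so α ≈ 0.8223°.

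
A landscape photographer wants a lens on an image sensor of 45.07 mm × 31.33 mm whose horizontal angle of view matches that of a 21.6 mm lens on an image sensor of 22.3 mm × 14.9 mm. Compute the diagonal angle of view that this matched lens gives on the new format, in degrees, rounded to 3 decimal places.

Equal horizontal AOV ⇒ f₂ = f₁ · 45.07/22.3 = 21.6 × 2.02108 ≈ 43.6552 mm.
Sensor diagonal = √(45.07² + 31.33²) = √3012.8738 ≈ 54.8897 mm.
Diagonal AOV on the new format = 2·arctan(54.8897 / (2 × 43.6552)) = 2·arctan(0.62867) ≈ 64.3128°.

64.313°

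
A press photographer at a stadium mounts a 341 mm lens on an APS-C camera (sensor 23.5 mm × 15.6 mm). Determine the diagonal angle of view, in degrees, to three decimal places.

Sensor diagonal = √(23.5² + 15.6²) = √795.6100 ≈ 28.2066 mm.
Angle of view α = 2·arctan(d/2f) with d = 28.2066 mm and f = 341 mm.
d/2f = 0.04136; arctan(0.04136) ≈ 2.3683°, so α ≈ 4.7366°.

4.737°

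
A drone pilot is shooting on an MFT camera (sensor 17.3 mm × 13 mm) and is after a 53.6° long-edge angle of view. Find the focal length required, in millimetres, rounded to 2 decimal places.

From α = 2·arctan(w/2f) we get f = w / (2·tan(α/2)).
With w = 17.3 mm and α/2 = 26.8°, tan(α/2) ≈ 0.50514, so f ≈ 17.3 / 1.01027 ≈ 17.1241 mm.

17.12 mm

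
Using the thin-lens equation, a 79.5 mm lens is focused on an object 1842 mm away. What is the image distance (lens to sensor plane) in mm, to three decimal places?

1/dᵢ = 1/f − 1/dₒ = 1/79.5 − 1/1842 = 0.0120357 mm⁻¹.
dᵢ = 1/0.0120357 ≈ 83.0860 mm.

83.086 mm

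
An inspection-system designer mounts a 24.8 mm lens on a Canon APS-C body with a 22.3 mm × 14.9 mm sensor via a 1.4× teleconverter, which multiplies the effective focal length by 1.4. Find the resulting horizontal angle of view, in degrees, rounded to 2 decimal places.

Effective focal length f = 24.8 × 1.4 = 34.72 mm.
α = 2·arctan(22.3 / (2 × 34.72)) = 2·arctan(0.32114) ≈ 35.6079°.

35.61°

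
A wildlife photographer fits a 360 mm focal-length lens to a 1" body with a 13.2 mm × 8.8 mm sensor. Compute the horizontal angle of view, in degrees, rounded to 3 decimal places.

Angle of view α = 2·arctan(w/2f) with w = 13.2 mm and f = 360 mm.
w/2f = 0.01833; arctan(0.01833) ≈ 1.0503°, so α ≈ 2.1006°.

2.101°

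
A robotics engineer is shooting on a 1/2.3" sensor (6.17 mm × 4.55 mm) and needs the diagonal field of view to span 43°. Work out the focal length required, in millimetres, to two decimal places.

Sensor diagonal = √(6.17² + 4.55²) = √58.7714 ≈ 7.6663 mm.
From α = 2·arctan(d/2f) we get f = d / (2·tan(α/2)).
With d = 7.6663 mm and α/2 = 21.5°, tan(α/2) ≈ 0.39391, so f ≈ 7.6663 / 0.78782 ≈ 9.7310 mm.

9.73 mm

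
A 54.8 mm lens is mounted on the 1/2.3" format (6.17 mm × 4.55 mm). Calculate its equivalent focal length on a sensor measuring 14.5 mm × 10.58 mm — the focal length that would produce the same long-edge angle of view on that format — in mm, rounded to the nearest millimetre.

Equal angle of view means equal width/f ratio, so f₂ = f₁ · (width₂/width₁) = 54.8 × 14.5/6.17.
f₂ = 54.8 × 2.35008 ≈ 128.784 mm.

129 mm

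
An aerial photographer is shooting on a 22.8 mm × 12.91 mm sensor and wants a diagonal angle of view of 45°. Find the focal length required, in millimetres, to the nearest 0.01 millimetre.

31.63 mm

Sensor diagonal = √(22.8² + 12.91²) = √686.5081 ≈ 26.2013 mm.
From α = 2·arctan(d/2f) we get f = d / (2·tan(α/2)).
With d = 26.2013 mm and α/2 = 22.5°, tan(α/2) ≈ 0.41421, so f ≈ 26.2013 / 0.82843 ≈ 31.6278 mm.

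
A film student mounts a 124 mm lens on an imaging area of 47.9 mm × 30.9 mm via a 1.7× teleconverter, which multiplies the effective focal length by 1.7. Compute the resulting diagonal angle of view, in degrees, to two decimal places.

15.40°

Effective focal length f = 124 × 1.7 = 210.8 mm.
Sensor diagonal = √(47.9² + 30.9²) = √3249.2200 ≈ 57.0019 mm.
α = 2·arctan(57.002 / (2 × 210.8)) = 2·arctan(0.13520) ≈ 15.3998°.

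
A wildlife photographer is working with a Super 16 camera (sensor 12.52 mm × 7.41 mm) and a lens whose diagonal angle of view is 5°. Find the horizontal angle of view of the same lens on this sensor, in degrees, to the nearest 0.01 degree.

4.30°

Sensor diagonal = √(12.52² + 7.41²) = √211.6585 ≈ 14.5485 mm.
From the diagonal AOV: f = 14.5485 / (2·tan(2.5°)) = 14.5485 / 0.08732 ≈ 166.6076 mm.
Horizontal AOV = 2·arctan(12.52 / (2 × 166.6076)) = 2·arctan(0.03757) ≈ 4.3036°.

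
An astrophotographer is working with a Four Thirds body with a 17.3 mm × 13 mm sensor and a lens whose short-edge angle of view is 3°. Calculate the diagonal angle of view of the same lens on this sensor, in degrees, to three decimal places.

From the short-edge AOV: f = 13 / (2·tan(1.5°)) = 13 / 0.05237 ≈ 248.2250 mm.
Sensor diagonal = √(17.3² + 13²) = √468.2900 ≈ 21.6400 mm.
Diagonal AOV = 2·arctan(21.6400 / (2 × 248.2250)) = 2·arctan(0.04359) ≈ 4.9918°.

4.992°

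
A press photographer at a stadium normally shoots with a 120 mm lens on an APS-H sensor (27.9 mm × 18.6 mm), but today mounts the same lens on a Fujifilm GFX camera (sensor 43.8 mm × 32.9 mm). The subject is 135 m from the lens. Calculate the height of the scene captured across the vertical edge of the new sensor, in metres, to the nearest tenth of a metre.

37.0 m

The focal length stays 120 mm; the relevant sensor dimension is now h = 32.9 mm. Object distance dₒ = 135 m = 135000 mm.
Thin-lens field height W = h·(dₒ − f)/f = 32.9 × (135000 − 120)/120 ≈ 36979.600 mm = 36.9796 m.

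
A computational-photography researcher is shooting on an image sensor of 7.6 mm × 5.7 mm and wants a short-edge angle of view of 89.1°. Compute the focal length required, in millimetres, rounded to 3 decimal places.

From α = 2·arctan(h/2f) we get f = h / (2·tan(α/2)).
With h = 5.7 mm and α/2 = 44.55°, tan(α/2) ≈ 0.98441, so f ≈ 5.7 / 1.96883 ≈ 2.8951 mm.

2.895 mm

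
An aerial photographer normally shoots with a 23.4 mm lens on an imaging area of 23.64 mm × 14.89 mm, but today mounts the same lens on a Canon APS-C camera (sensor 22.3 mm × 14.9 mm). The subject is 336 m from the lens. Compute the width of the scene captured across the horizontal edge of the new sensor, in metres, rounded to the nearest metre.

320 m

The focal length stays 23.4 mm; the relevant sensor dimension is now w = 22.3 mm. Object distance dₒ = 336 m = 336000 mm.
Thin-lens field width W = w·(dₒ − f)/f = 22.3 × (336000 − 23.4)/23.4 ≈ 320182.828 mm = 320.183 m.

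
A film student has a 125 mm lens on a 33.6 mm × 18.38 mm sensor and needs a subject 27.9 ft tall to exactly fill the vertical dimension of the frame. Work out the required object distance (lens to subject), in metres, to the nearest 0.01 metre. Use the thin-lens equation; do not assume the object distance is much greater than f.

W: 27.9 ft × 304.8 mm/ft = 8503.92 mm.
Magnification m = h/W = dᵢ/dₒ; combined with 1/f = 1/dₒ + 1/dᵢ this gives dₒ = f·(1 + W/h).
dₒ = 125 mm × (1 + 8503.92/18.38) = 125 × 463.6725 ≈ 57959.057 mm = 57.9591 m.

57.96 m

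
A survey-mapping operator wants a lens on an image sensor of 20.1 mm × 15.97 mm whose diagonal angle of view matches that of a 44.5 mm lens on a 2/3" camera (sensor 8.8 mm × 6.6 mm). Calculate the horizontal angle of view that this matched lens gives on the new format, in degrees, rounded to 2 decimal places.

Sensor diagonal = √(8.8² + 6.6²) = √121.0000 ≈ 11.0000 mm.
Sensor diagonal = √(20.1² + 15.97²) = √659.0509 ≈ 25.6720 mm.
Equal diagonal AOV ⇒ f₂ = f₁ · 25.6720/11.0000 = 44.5 × 2.33382 ≈ 103.8549 mm.
Horizontal AOV on the new format = 2·arctan(20.1 / (2 × 103.8549)) = 2·arctan(0.09677) ≈ 11.0546°.

11.05°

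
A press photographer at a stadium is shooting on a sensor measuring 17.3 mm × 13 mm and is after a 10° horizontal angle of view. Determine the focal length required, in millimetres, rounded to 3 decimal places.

98.870 mm

From α = 2·arctan(w/2f) we get f = w / (2·tan(α/2)).
With w = 17.3 mm and α/2 = 5°, tan(α/2) ≈ 0.08749, so f ≈ 17.3 / 0.17498 ≈ 98.8700 mm.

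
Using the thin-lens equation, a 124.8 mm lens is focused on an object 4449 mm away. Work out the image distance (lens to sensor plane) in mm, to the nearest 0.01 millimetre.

128.40 mm

1/dᵢ = 1/f − 1/dₒ = 1/124.8 − 1/4449 = 0.0077881 mm⁻¹.
dᵢ = 1/0.0077881 ≈ 128.4018 mm.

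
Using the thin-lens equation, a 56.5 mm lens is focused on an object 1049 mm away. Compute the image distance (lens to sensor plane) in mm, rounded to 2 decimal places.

59.72 mm

1/dᵢ = 1/f − 1/dₒ = 1/56.5 − 1/1049 = 0.0167458 mm⁻¹.
dᵢ = 1/0.0167458 ≈ 59.7164 mm.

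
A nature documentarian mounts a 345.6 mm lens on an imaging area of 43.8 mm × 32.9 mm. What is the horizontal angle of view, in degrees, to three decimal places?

7.252°

Angle of view α = 2·arctan(w/2f) with w = 43.8 mm and f = 345.6 mm.
w/2f = 0.06337; arctan(0.06337) ≈ 3.6259°, so α ≈ 7.2517°.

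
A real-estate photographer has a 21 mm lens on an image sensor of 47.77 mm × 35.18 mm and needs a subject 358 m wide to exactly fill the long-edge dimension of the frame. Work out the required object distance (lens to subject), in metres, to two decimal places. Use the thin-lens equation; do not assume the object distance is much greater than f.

W: 358 m = 358000 mm.
Magnification m = w/W = dᵢ/dₒ; combined with 1/f = 1/dₒ + 1/dᵢ this gives dₒ = f·(1 + W/w).
dₒ = 21 mm × (1 + 358000/47.77) = 21 × 7495.2432 ≈ 157400.108 mm = 157.4 m.

157.40 m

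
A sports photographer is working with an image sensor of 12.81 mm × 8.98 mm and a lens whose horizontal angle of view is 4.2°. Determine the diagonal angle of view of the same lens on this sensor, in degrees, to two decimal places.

From the horizontal AOV: f = 12.81 / (2·tan(2.1°)) = 12.81 / 0.07334 ≈ 174.6739 mm.
Sensor diagonal = √(12.81² + 8.98²) = √244.7365 ≈ 15.6441 mm.
Diagonal AOV = 2·arctan(15.6441 / (2 × 174.6739)) = 2·arctan(0.04478) ≈ 5.1281°.

5.13°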